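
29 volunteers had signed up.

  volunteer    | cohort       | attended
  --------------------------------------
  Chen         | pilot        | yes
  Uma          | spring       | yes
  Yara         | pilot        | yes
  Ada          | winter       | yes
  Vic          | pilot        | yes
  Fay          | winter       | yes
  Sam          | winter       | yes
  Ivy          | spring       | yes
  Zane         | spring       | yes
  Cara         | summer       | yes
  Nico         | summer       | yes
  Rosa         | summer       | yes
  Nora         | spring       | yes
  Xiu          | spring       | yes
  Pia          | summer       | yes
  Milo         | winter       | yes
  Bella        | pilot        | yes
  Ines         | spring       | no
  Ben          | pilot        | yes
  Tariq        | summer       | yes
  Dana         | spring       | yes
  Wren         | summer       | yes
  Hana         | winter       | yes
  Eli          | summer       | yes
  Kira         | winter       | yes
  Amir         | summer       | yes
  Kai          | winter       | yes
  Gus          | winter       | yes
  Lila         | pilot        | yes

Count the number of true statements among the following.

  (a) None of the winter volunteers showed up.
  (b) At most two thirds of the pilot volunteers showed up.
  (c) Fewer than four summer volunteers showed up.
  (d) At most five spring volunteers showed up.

0

(a) winter: |A| = 8, |A ∩ B| = 8; needs A ∩ B = ∅ (|A ∩ B| = 0) — false.
(b) pilot: |A| = 6, |A ∩ B| = 6; needs |A ∩ B| / |A| ≤ 2/3 — false.
(c) summer: |A| = 8, |A ∩ B| = 8; needs |A ∩ B| < 4 — false.
(d) spring: |A| = 7, |A ∩ B| = 6; needs |A ∩ B| ≤ 5 — false.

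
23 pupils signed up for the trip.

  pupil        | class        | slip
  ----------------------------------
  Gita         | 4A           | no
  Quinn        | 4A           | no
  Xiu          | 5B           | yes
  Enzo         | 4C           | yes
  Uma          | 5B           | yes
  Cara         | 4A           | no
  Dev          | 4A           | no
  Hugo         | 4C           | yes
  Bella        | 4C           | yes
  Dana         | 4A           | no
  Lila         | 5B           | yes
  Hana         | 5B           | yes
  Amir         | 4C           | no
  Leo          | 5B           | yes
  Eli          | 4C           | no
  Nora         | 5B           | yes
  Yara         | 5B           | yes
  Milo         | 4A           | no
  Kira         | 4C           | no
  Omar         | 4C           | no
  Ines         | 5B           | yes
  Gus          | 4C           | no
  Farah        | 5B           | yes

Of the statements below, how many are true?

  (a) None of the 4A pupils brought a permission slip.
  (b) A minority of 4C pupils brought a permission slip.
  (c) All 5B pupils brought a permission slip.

(a) 4A: |A| = 6, |A ∩ B| = 0; needs A ∩ B = ∅ (|A ∩ B| = 0) — true.
(b) 4C: |A| = 8, |A ∩ B| = 3; needs |A ∩ B| < |A ∖ B| — true.
(c) 5B: |A| = 9, |A ∩ B| = 9; needs A ⊆ B, i.e. every element of A is in B (|A ∖ B| = 0) — true.

3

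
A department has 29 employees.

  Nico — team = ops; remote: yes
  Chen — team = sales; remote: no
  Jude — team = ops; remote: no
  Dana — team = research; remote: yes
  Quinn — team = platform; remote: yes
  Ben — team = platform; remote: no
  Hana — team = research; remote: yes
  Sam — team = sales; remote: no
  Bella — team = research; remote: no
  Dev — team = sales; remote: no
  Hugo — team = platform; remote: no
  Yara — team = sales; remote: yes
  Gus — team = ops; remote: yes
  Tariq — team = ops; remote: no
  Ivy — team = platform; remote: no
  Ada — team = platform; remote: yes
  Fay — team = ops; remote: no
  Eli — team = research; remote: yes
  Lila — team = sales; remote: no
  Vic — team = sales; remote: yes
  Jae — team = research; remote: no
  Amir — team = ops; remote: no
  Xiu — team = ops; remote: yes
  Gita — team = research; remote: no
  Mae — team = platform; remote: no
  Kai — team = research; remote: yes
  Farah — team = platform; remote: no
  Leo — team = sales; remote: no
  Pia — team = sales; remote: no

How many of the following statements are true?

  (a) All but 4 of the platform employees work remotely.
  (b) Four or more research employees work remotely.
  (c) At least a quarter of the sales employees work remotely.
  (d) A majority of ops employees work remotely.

(a) platform: |A| = 7, |A ∩ B| = 2; needs |A ∖ B| = 4 — false.
(b) research: |A| = 7, |A ∩ B| = 4; needs |A ∩ B| ≥ 4 — true.
(c) sales: |A| = 8, |A ∩ B| = 2; needs |A ∩ B| / |A| ≥ 1/4 — true.
(d) ops: |A| = 7, |A ∩ B| = 3; needs |A ∩ B| > |A ∖ B| — false.

2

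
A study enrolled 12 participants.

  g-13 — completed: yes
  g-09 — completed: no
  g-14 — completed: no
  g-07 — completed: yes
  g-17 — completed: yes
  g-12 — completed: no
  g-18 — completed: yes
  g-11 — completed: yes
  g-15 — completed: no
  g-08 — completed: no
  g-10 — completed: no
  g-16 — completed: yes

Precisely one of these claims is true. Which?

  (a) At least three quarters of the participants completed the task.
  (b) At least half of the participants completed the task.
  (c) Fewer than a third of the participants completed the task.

|A| = 12, |A ∩ B| = 6, |A ∖ B| = 6.
(a) requires |A ∩ B| / |A| ≥ 3/4: false.
(b) requires |A ∩ B| ≥ |A ∖ B|: true.
(c) requires |A ∩ B| / |A| < 1/3: false.

(b)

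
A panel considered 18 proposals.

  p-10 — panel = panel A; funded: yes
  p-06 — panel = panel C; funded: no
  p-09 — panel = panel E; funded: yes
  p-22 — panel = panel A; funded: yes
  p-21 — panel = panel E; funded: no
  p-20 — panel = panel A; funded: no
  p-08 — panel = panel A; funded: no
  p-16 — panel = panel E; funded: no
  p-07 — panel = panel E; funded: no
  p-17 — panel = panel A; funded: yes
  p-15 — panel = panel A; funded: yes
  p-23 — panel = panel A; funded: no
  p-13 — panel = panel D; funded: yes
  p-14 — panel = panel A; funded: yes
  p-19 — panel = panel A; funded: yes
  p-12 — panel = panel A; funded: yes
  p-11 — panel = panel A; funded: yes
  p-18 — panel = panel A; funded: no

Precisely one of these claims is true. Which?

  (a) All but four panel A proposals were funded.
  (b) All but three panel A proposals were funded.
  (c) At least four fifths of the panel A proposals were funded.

(a)

|A| = 12, |A ∩ B| = 8, |A ∖ B| = 4.
(a) requires |A ∖ B| = 4: true.
(b) requires |A ∖ B| = 3: false.
(c) requires |A ∩ B| / |A| ≥ 4/5: false.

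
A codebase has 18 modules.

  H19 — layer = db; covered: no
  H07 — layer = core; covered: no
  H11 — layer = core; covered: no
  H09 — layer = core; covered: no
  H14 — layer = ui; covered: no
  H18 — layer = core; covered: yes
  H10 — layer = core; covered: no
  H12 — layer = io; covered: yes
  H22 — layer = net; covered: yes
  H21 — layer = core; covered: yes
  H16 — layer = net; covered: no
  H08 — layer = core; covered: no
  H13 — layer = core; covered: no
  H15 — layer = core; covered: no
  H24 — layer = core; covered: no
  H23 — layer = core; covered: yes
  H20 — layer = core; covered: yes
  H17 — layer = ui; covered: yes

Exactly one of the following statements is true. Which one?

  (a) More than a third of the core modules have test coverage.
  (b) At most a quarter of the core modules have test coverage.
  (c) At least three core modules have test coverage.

(c)

|A| = 12, |A ∩ B| = 4, |A ∖ B| = 8.
(a) requires |A ∩ B| / |A| > 1/3: false.
(b) requires |A ∩ B| / |A| ≤ 1/4: false.
(c) requires |A ∩ B| ≥ 3: true.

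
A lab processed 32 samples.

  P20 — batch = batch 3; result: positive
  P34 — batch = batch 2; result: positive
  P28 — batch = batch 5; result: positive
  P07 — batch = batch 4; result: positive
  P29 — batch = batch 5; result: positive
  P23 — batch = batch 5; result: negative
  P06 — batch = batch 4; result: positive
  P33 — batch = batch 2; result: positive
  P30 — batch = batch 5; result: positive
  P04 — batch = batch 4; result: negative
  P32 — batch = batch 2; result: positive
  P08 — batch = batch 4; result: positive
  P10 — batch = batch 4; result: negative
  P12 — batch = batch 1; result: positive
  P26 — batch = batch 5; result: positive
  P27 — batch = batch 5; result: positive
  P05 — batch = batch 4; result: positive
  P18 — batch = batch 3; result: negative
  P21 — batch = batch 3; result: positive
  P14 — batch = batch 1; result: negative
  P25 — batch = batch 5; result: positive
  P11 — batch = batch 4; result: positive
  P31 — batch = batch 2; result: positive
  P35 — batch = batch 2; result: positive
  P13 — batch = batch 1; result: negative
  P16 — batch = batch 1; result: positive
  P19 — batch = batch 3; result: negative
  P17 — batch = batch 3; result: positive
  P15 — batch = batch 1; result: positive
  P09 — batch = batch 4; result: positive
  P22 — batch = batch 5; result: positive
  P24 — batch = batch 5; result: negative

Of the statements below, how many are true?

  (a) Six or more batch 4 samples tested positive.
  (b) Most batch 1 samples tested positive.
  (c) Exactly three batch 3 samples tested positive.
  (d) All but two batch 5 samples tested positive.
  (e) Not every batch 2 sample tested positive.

4

(a) batch 4: |A| = 8, |A ∩ B| = 6; needs |A ∩ B| ≥ 6 — true.
(b) batch 1: |A| = 5, |A ∩ B| = 3; needs |A ∩ B| > |A ∖ B| — true.
(c) batch 3: |A| = 5, |A ∩ B| = 3; needs |A ∩ B| = 3 — true.
(d) batch 5: |A| = 9, |A ∩ B| = 7; needs |A ∖ B| = 2 — true.
(e) batch 2: |A| = 5, |A ∩ B| = 5; needs A ⊄ B (|A ∖ B| ≥ 1) — false.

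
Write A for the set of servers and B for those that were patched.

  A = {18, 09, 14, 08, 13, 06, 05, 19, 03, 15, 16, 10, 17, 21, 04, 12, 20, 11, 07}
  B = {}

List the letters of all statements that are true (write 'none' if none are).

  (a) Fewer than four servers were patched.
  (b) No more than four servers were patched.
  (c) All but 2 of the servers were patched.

|A| = 19, |A ∩ B| = 0, |A ∖ B| = 19.
(a) |A ∩ B| < 4: holds.
(b) |A ∩ B| ≤ 4: holds.
(c) |A ∖ B| = 2: fails.

(a), (b)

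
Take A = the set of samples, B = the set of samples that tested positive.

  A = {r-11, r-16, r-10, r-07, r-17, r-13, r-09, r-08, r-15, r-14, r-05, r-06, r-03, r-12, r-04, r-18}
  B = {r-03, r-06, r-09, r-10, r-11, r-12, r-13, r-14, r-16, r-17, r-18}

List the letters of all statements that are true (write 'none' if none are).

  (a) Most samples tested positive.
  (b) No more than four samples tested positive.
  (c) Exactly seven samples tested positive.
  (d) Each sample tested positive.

|A| = 16, |A ∩ B| = 11, |A ∖ B| = 5.
(a) |A ∩ B| > |A ∖ B|: holds.
(b) |A ∩ B| ≤ 4: fails.
(c) |A ∩ B| = 7: fails.
(d) A ⊆ B, i.e. every element of A is in B (|A ∖ B| = 0): fails.

(a)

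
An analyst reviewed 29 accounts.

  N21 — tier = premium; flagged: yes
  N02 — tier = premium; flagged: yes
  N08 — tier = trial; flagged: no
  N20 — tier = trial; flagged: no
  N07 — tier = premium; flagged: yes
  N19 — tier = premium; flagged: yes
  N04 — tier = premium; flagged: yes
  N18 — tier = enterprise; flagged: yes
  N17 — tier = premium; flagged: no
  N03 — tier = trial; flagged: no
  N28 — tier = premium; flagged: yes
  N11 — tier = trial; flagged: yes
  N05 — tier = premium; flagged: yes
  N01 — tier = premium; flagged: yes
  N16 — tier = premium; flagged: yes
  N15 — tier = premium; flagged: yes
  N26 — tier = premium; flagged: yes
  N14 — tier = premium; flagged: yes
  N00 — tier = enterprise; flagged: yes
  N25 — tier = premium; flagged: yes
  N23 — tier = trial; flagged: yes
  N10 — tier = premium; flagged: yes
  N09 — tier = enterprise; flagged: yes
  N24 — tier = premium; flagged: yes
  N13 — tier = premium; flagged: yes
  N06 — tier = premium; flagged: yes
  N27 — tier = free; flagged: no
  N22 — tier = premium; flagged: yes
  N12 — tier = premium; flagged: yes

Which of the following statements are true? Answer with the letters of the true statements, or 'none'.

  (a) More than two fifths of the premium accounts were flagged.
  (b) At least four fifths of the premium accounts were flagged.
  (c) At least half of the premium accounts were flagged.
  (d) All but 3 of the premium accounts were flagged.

(a), (b), (c)

|A| = 20, |A ∩ B| = 19, |A ∖ B| = 1.
(a) |A ∩ B| / |A| > 2/5: holds.
(b) |A ∩ B| / |A| ≥ 4/5: holds.
(c) |A ∩ B| ≥ |A ∖ B|: holds.
(d) |A ∖ B| = 3: fails.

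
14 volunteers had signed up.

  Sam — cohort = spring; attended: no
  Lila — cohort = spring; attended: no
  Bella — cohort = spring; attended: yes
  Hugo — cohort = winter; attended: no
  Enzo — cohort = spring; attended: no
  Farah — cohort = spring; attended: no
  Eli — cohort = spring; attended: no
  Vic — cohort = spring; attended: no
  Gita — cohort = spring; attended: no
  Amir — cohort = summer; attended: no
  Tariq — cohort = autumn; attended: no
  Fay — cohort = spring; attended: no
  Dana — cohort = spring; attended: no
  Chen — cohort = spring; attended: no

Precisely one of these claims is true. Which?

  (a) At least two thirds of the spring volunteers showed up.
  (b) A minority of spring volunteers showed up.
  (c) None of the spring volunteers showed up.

|A| = 11, |A ∩ B| = 1, |A ∖ B| = 10.
(a) requires |A ∩ B| / |A| ≥ 2/3: false.
(b) requires |A ∩ B| < |A ∖ B|: true.
(c) requires A ∩ B = ∅ (|A ∩ B| = 0): false.

(b)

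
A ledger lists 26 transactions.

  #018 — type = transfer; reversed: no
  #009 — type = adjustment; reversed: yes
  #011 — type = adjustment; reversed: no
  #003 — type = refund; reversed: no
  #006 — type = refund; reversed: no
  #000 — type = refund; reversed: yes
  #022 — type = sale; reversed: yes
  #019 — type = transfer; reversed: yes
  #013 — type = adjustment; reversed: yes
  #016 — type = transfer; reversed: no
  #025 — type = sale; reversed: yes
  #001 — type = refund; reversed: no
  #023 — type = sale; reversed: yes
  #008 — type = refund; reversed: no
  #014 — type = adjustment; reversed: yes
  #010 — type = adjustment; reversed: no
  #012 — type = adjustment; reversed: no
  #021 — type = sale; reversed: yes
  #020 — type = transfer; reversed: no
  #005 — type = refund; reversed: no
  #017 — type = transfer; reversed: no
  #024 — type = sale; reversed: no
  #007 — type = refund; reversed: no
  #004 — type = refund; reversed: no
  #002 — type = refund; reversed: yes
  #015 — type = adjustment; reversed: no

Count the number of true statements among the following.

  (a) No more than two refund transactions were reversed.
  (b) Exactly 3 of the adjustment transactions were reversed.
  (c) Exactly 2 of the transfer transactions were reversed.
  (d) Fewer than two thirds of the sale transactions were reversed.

2

(a) refund: |A| = 9, |A ∩ B| = 2; needs |A ∩ B| ≤ 2 — true.
(b) adjustment: |A| = 7, |A ∩ B| = 3; needs |A ∩ B| = 3 — true.
(c) transfer: |A| = 5, |A ∩ B| = 1; needs |A ∩ B| = 2 — false.
(d) sale: |A| = 5, |A ∩ B| = 4; needs |A ∩ B| / |A| < 2/3 — false.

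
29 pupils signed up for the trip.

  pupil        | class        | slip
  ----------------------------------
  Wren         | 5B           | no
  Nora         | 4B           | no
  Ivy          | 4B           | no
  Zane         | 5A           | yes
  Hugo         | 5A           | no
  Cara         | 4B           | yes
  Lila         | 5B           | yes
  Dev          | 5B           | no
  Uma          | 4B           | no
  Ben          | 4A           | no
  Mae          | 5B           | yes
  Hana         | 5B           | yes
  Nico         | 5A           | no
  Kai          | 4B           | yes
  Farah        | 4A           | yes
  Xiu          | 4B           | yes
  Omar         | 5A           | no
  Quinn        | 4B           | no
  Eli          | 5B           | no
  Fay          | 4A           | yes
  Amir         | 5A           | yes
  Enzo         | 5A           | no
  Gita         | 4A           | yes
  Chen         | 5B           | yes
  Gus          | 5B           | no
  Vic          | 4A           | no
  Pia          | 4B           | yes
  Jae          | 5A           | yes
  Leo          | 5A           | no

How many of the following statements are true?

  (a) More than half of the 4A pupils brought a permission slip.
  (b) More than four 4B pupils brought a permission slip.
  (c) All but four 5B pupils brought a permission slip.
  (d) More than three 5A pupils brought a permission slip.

2

(a) 4A: |A| = 5, |A ∩ B| = 3; needs |A ∩ B| > |A ∖ B| — true.
(b) 4B: |A| = 8, |A ∩ B| = 4; needs |A ∩ B| > 4 — false.
(c) 5B: |A| = 8, |A ∩ B| = 4; needs |A ∖ B| = 4 — true.
(d) 5A: |A| = 8, |A ∩ B| = 3; needs |A ∩ B| > 3 — false.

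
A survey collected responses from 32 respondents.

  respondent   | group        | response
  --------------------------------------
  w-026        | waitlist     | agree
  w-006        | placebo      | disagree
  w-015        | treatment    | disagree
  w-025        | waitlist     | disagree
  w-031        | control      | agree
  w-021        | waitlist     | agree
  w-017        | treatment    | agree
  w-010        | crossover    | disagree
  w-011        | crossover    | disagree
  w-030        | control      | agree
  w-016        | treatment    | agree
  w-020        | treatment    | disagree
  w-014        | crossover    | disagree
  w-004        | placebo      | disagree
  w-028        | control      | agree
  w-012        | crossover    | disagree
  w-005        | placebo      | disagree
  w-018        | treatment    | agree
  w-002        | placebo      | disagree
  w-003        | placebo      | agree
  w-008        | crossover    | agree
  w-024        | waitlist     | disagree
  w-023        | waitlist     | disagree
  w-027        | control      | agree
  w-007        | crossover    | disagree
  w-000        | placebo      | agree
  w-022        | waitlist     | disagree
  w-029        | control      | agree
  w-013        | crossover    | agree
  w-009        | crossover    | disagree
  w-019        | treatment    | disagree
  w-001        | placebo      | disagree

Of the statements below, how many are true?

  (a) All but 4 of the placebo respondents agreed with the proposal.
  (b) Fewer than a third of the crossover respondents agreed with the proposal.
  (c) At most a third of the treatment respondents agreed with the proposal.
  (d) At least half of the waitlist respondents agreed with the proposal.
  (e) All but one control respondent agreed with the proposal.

1

(a) placebo: |A| = 7, |A ∩ B| = 2; needs |A ∖ B| = 4 — false.
(b) crossover: |A| = 8, |A ∩ B| = 2; needs |A ∩ B| / |A| < 1/3 — true.
(c) treatment: |A| = 6, |A ∩ B| = 3; needs |A ∩ B| / |A| ≤ 1/3 — false.
(d) waitlist: |A| = 6, |A ∩ B| = 2; needs |A ∩ B| ≥ |A ∖ B| — false.
(e) control: |A| = 5, |A ∩ B| = 5; needs |A ∖ B| = 1 — false.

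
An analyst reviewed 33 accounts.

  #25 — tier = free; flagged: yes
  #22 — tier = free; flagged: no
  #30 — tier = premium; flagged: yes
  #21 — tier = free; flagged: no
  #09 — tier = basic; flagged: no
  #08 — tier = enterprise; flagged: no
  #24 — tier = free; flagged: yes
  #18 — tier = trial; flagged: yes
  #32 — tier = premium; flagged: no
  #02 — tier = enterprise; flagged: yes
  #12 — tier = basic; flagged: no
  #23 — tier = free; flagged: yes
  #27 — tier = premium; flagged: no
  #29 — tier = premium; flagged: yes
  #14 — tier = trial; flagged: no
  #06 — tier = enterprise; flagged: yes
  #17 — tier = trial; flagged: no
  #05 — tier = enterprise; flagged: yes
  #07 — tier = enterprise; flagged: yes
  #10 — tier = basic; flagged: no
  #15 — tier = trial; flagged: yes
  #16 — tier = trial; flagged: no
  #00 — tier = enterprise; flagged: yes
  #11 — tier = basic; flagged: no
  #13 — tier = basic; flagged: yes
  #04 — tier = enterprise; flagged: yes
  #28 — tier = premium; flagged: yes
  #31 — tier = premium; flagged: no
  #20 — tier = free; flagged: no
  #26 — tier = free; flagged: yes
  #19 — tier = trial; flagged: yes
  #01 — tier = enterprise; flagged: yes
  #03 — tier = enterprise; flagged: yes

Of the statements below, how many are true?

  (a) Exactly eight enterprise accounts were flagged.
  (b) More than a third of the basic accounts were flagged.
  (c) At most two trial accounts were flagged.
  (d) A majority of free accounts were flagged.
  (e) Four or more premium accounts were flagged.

2

(a) enterprise: |A| = 9, |A ∩ B| = 8; needs |A ∩ B| = 8 — true.
(b) basic: |A| = 5, |A ∩ B| = 1; needs |A ∩ B| / |A| > 1/3 — false.
(c) trial: |A| = 6, |A ∩ B| = 3; needs |A ∩ B| ≤ 2 — false.
(d) free: |A| = 7, |A ∩ B| = 4; needs |A ∩ B| > |A ∖ B| — true.
(e) premium: |A| = 6, |A ∩ B| = 3; needs |A ∩ B| ≥ 4 — false.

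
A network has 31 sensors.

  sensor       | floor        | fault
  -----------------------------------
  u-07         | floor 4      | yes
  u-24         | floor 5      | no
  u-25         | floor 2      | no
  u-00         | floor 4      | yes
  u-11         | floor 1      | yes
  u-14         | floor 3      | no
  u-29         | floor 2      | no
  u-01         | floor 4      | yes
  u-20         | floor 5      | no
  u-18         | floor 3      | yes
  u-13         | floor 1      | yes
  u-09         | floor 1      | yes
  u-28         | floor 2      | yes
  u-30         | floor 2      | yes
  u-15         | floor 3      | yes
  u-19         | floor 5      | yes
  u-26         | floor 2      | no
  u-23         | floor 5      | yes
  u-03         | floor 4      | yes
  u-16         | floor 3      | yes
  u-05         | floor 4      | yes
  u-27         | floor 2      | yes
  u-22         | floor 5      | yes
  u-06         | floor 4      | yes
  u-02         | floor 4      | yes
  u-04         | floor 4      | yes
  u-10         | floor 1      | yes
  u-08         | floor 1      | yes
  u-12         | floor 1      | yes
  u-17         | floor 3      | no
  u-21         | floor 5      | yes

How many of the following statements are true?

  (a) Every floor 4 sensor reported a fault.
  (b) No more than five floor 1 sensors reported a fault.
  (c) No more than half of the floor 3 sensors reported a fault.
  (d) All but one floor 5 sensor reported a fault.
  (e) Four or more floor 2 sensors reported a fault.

1

(a) floor 4: |A| = 8, |A ∩ B| = 8; needs A ⊆ B, i.e. every element of A is in B (|A ∖ B| = 0) — true.
(b) floor 1: |A| = 6, |A ∩ B| = 6; needs |A ∩ B| ≤ 5 — false.
(c) floor 3: |A| = 5, |A ∩ B| = 3; needs |A ∩ B| ≤ |A ∖ B| — false.
(d) floor 5: |A| = 6, |A ∩ B| = 4; needs |A ∖ B| = 1 — false.
(e) floor 2: |A| = 6, |A ∩ B| = 3; needs |A ∩ B| ≥ 4 — false.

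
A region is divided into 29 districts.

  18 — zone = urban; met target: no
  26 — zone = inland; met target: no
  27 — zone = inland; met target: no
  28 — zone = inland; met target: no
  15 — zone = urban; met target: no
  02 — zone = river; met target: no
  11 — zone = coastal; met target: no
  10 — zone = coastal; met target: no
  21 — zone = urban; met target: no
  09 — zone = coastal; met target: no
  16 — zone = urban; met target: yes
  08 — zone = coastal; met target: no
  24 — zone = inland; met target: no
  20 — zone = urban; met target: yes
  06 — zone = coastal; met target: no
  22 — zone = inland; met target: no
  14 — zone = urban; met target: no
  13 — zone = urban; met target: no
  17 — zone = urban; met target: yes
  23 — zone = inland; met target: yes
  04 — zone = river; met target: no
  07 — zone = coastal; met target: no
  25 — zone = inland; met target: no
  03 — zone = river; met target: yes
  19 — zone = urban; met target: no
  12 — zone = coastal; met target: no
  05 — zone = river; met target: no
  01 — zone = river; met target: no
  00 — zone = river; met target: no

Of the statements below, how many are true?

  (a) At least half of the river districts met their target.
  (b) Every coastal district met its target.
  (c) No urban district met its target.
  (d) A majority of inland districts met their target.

0

(a) river: |A| = 6, |A ∩ B| = 1; needs |A ∩ B| ≥ |A ∖ B| — false.
(b) coastal: |A| = 7, |A ∩ B| = 0; needs A ⊆ B, i.e. every element of A is in B (|A ∖ B| = 0) — false.
(c) urban: |A| = 9, |A ∩ B| = 3; needs A ∩ B = ∅ (|A ∩ B| = 0) — false.
(d) inland: |A| = 7, |A ∩ B| = 1; needs |A ∩ B| > |A ∖ B| — false.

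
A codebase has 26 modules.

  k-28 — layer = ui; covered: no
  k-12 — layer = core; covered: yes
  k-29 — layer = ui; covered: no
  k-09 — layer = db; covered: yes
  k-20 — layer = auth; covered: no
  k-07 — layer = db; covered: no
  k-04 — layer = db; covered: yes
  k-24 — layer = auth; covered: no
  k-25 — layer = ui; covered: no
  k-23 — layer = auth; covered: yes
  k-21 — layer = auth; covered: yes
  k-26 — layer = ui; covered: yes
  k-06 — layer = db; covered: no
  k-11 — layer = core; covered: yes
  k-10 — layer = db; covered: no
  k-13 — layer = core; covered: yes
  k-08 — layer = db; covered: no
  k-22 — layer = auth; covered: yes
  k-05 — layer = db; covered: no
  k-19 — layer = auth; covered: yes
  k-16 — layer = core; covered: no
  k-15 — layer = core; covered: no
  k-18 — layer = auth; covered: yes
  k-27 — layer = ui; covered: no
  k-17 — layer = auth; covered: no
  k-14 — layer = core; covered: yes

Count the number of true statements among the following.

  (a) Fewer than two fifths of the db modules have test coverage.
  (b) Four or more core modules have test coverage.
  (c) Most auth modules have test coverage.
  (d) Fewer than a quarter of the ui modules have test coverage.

4

(a) db: |A| = 7, |A ∩ B| = 2; needs |A ∩ B| / |A| < 2/5 — true.
(b) core: |A| = 6, |A ∩ B| = 4; needs |A ∩ B| ≥ 4 — true.
(c) auth: |A| = 8, |A ∩ B| = 5; needs |A ∩ B| > |A ∖ B| — true.
(d) ui: |A| = 5, |A ∩ B| = 1; needs |A ∩ B| / |A| < 1/4 — true.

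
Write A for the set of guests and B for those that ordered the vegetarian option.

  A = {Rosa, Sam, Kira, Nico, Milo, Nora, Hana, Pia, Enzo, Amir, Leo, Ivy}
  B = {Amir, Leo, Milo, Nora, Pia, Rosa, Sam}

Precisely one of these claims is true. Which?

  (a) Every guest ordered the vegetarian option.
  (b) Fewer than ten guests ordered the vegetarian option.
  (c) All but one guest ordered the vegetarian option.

|A| = 12, |A ∩ B| = 7, |A ∖ B| = 5.
(a) requires A ⊆ B, i.e. every element of A is in B (|A ∖ B| = 0): false.
(b) requires |A ∩ B| < 10: true.
(c) requires |A ∖ B| = 1: false.

(b)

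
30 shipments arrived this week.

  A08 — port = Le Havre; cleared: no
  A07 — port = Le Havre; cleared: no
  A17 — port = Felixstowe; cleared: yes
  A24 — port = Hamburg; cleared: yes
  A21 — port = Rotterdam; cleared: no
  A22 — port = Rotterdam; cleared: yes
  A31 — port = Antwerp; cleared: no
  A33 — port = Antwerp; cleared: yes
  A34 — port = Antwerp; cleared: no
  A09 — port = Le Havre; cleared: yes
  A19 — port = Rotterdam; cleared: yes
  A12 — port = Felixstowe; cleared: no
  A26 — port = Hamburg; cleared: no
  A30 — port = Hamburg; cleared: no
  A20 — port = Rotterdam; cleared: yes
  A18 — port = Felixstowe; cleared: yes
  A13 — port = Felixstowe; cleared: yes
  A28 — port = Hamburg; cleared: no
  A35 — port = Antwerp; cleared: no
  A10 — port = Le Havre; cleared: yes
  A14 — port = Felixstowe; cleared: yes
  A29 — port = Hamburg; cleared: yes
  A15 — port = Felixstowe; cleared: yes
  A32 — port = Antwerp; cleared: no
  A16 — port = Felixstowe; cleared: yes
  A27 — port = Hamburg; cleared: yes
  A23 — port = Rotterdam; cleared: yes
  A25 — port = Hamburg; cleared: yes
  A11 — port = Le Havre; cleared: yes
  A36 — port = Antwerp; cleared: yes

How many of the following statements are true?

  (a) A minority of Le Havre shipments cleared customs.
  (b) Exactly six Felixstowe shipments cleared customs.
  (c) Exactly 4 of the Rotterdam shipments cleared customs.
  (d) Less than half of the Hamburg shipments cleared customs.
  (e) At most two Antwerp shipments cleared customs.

(a) Le Havre: |A| = 5, |A ∩ B| = 3; needs |A ∩ B| < |A ∖ B| — false.
(b) Felixstowe: |A| = 7, |A ∩ B| = 6; needs |A ∩ B| = 6 — true.
(c) Rotterdam: |A| = 5, |A ∩ B| = 4; needs |A ∩ B| = 4 — true.
(d) Hamburg: |A| = 7, |A ∩ B| = 4; needs |A ∩ B| < |A ∖ B| — false.
(e) Antwerp: |A| = 6, |A ∩ B| = 2; needs |A ∩ B| ≤ 2 — true.

3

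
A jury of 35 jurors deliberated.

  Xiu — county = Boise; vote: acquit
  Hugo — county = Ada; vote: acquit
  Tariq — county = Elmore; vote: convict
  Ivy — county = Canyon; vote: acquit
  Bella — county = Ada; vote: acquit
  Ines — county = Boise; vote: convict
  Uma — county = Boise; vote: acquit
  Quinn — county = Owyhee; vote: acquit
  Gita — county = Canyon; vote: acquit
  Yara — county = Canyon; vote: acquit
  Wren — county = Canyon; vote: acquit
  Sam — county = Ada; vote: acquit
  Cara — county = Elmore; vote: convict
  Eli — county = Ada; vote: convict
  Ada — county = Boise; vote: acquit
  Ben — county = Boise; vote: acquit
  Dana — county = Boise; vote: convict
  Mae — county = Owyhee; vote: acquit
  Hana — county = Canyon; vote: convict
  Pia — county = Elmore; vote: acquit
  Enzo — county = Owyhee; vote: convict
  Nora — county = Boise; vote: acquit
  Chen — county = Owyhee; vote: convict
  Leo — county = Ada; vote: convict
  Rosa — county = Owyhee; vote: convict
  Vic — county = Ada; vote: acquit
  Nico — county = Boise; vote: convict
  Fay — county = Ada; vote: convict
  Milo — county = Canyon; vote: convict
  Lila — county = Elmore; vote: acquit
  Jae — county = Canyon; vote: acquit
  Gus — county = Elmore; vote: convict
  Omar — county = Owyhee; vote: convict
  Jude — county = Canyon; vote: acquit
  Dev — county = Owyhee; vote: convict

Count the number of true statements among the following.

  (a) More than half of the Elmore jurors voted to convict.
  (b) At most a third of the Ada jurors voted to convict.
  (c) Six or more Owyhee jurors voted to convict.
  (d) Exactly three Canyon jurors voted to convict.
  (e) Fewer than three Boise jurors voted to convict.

1

(a) Elmore: |A| = 5, |A ∩ B| = 3; needs |A ∩ B| > |A ∖ B| — true.
(b) Ada: |A| = 7, |A ∩ B| = 3; needs |A ∩ B| / |A| ≤ 1/3 — false.
(c) Owyhee: |A| = 7, |A ∩ B| = 5; needs |A ∩ B| ≥ 6 — false.
(d) Canyon: |A| = 8, |A ∩ B| = 2; needs |A ∩ B| = 3 — false.
(e) Boise: |A| = 8, |A ∩ B| = 3; needs |A ∩ B| < 3 — false.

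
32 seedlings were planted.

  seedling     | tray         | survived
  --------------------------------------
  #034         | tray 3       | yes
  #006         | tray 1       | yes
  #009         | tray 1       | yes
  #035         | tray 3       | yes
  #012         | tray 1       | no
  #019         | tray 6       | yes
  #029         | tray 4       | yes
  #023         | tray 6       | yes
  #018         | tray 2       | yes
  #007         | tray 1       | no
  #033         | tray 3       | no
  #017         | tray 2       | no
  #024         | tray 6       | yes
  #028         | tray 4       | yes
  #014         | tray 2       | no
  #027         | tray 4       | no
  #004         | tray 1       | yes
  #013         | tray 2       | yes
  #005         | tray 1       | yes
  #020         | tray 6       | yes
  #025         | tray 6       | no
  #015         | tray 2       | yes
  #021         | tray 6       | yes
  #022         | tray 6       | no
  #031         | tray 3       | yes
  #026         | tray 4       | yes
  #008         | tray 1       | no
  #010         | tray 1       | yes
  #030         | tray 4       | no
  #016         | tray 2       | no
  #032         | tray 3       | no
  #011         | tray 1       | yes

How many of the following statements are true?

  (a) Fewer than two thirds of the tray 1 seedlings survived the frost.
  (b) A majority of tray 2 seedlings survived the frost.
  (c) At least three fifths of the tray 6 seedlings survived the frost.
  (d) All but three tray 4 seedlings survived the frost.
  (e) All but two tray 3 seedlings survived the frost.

2

(a) tray 1: |A| = 9, |A ∩ B| = 6; needs |A ∩ B| / |A| < 2/3 — false.
(b) tray 2: |A| = 6, |A ∩ B| = 3; needs |A ∩ B| > |A ∖ B| — false.
(c) tray 6: |A| = 7, |A ∩ B| = 5; needs |A ∩ B| / |A| ≥ 3/5 — true.
(d) tray 4: |A| = 5, |A ∩ B| = 3; needs |A ∖ B| = 3 — false.
(e) tray 3: |A| = 5, |A ∩ B| = 3; needs |A ∖ B| = 2 — true.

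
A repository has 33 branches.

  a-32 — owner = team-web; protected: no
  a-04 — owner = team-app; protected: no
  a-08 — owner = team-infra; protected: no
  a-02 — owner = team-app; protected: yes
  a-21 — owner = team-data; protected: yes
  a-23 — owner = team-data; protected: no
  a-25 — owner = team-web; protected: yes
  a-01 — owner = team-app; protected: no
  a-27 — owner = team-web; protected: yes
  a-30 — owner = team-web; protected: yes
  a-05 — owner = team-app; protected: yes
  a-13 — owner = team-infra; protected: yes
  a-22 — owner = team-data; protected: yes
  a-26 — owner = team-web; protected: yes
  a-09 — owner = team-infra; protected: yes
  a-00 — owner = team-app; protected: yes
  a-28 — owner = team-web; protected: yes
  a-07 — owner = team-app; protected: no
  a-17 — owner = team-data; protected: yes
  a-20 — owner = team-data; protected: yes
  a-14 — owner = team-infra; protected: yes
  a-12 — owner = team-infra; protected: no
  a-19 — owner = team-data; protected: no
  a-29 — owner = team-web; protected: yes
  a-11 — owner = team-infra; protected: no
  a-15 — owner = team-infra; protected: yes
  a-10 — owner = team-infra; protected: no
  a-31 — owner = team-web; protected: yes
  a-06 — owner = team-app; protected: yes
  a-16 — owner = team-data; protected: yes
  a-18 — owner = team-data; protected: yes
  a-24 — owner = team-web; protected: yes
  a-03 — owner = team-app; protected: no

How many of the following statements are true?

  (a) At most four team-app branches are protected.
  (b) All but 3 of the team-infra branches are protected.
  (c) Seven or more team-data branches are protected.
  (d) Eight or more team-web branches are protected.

2

(a) team-app: |A| = 8, |A ∩ B| = 4; needs |A ∩ B| ≤ 4 — true.
(b) team-infra: |A| = 8, |A ∩ B| = 4; needs |A ∖ B| = 3 — false.
(c) team-data: |A| = 8, |A ∩ B| = 6; needs |A ∩ B| ≥ 7 — false.
(d) team-web: |A| = 9, |A ∩ B| = 8; needs |A ∩ B| ≥ 8 — true.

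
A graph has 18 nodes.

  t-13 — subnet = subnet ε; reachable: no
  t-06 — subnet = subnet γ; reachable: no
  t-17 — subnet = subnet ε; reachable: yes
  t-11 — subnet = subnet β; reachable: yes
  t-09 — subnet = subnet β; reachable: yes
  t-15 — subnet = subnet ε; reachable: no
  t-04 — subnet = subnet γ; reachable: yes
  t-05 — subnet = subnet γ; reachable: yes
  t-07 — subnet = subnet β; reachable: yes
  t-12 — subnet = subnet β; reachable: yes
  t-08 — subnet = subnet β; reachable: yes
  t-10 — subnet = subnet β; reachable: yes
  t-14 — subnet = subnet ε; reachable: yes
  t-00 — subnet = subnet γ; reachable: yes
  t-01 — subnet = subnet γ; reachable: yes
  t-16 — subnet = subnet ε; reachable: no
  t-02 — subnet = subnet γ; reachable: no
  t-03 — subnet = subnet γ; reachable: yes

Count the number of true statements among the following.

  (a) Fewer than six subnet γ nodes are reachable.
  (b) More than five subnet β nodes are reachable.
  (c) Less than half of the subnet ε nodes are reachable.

3

(a) subnet γ: |A| = 7, |A ∩ B| = 5; needs |A ∩ B| < 6 — true.
(b) subnet β: |A| = 6, |A ∩ B| = 6; needs |A ∩ B| > 5 — true.
(c) subnet ε: |A| = 5, |A ∩ B| = 2; needs |A ∩ B| < |A ∖ B| — true.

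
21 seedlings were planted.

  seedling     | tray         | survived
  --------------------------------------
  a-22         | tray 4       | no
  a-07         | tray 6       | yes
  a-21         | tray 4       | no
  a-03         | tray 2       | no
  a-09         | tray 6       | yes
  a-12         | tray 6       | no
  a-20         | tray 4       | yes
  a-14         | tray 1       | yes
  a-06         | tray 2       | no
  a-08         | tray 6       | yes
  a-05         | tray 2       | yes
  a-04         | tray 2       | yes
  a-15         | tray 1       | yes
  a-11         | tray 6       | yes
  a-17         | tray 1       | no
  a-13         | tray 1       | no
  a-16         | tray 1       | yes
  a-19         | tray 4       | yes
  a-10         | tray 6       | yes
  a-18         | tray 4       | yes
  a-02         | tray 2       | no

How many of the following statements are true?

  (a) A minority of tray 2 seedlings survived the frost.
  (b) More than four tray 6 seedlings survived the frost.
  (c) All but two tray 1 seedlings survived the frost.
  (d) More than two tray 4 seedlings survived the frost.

(a) tray 2: |A| = 5, |A ∩ B| = 2; needs |A ∩ B| < |A ∖ B| — true.
(b) tray 6: |A| = 6, |A ∩ B| = 5; needs |A ∩ B| > 4 — true.
(c) tray 1: |A| = 5, |A ∩ B| = 3; needs |A ∖ B| = 2 — true.
(d) tray 4: |A| = 5, |A ∩ B| = 3; needs |A ∩ B| > 2 — true.

4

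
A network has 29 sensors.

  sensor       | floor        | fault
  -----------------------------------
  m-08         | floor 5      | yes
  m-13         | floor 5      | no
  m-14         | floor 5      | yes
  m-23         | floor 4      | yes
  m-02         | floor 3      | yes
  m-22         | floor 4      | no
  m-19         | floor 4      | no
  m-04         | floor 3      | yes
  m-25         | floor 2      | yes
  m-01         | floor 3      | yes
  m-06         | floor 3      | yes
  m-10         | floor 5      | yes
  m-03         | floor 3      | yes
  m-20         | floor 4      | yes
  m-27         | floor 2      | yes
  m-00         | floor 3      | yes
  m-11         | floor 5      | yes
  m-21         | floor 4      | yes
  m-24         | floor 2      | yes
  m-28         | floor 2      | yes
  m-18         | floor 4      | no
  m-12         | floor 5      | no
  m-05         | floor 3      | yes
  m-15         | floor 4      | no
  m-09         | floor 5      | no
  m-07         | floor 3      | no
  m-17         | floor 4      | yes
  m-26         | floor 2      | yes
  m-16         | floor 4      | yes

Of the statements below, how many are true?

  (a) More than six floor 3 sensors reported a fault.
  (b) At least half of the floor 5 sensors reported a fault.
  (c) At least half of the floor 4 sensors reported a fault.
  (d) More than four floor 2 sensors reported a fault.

4

(a) floor 3: |A| = 8, |A ∩ B| = 7; needs |A ∩ B| > 6 — true.
(b) floor 5: |A| = 7, |A ∩ B| = 4; needs |A ∩ B| ≥ |A ∖ B| — true.
(c) floor 4: |A| = 9, |A ∩ B| = 5; needs |A ∩ B| ≥ |A ∖ B| — true.
(d) floor 2: |A| = 5, |A ∩ B| = 5; needs |A ∩ B| > 4 — true.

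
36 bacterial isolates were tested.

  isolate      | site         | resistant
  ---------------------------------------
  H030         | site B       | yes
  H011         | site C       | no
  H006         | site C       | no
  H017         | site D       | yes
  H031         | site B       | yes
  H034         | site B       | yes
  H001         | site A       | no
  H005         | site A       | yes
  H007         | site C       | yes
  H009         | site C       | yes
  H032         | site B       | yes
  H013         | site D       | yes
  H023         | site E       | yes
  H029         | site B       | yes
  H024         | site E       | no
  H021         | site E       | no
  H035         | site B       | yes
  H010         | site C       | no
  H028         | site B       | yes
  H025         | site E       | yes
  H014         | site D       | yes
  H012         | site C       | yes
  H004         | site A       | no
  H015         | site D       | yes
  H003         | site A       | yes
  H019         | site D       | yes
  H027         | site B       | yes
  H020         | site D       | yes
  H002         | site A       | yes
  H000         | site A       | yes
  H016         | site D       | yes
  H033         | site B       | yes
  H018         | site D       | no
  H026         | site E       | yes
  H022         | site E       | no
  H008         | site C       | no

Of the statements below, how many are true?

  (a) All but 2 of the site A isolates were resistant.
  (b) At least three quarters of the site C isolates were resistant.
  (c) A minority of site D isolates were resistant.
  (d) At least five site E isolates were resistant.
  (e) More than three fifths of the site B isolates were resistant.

2

(a) site A: |A| = 6, |A ∩ B| = 4; needs |A ∖ B| = 2 — true.
(b) site C: |A| = 7, |A ∩ B| = 3; needs |A ∩ B| / |A| ≥ 3/4 — false.
(c) site D: |A| = 8, |A ∩ B| = 7; needs |A ∩ B| < |A ∖ B| — false.
(d) site E: |A| = 6, |A ∩ B| = 3; needs |A ∩ B| ≥ 5 — false.
(e) site B: |A| = 9, |A ∩ B| = 9; needs |A ∩ B| / |A| > 3/5 — true.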